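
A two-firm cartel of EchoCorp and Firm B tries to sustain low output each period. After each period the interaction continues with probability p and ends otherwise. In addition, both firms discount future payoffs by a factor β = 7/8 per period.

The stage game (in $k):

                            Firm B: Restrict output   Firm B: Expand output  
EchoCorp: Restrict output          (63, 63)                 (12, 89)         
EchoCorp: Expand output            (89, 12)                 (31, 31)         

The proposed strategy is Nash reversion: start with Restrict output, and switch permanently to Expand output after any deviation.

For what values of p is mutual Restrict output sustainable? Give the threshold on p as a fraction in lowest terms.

104/203

Expected continuation weight on next period's payoff is β·p = 7/8·p, which plays the role of the discount factor.
Cooperation requires 7/8·p ≥ (89−63)/(89−31) = 13/29, hence p ≥ 104/203.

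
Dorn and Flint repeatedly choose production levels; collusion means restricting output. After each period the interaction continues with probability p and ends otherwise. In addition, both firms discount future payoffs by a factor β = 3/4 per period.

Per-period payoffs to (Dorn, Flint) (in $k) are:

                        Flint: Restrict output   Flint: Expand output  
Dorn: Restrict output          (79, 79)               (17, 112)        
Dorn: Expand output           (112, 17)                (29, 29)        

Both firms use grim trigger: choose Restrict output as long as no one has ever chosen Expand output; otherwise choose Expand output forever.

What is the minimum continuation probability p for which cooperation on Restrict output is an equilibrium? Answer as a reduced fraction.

44/83

With continuation probability p and discount β, the effective per-period discount factor is βp.
Grim-trigger IC: βp ≥ (112−79)/(112−29) = 33/83.
So p ≥ (33/83)/(3/4) = 44/83.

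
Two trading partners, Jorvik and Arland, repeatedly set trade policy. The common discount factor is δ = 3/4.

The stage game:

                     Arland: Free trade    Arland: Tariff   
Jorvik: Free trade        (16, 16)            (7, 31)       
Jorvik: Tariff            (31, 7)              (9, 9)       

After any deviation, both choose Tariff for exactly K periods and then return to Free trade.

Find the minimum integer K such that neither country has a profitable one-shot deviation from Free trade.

5

IC: δ(1−δ^K)/(1−δ) ≥ (31−16)/(16−9) = 15/7.
With δ = 3/4: need 1 − δ^K ≥ 15/7·(1−3/4)/(3/4), i.e. δ^K ≤ 0.2857.
Since (3/4)^4 = 0.3164 and (3/4)^5 = 0.2373, the smallest such K is 5.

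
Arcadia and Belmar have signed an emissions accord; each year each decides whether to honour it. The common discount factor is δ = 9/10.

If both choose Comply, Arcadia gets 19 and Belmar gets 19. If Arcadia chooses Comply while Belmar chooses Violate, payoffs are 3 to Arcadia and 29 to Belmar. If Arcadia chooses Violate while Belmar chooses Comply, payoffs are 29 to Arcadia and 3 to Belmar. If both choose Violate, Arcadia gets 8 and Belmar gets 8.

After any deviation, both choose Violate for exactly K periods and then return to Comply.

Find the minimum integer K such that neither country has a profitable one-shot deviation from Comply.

IC: δ(1−δ^K)/(1−δ) ≥ (29−19)/(19−8) = 10/11.
With δ = 9/10: need 1 − δ^K ≥ 10/11·(1−9/10)/(9/10), i.e. δ^K ≤ 0.8990.
Since (9/10)^1 = 0.9000 and (9/10)^2 = 0.8100, the smallest such K is 2.

2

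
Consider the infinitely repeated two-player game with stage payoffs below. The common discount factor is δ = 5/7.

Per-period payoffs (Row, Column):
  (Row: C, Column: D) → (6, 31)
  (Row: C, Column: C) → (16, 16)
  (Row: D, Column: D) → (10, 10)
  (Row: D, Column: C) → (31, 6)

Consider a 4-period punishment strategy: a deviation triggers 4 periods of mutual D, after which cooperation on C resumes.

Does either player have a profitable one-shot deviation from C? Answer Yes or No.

A one-shot deviation gives 31 now, then 10 for 4 periods, then back to 16.
Gain from deviating: (31−16) today; loss: (16−10) in each of the next 4 periods.
No-deviation condition: (16−10)(δ+…+δ^4) ≥ 31−16, i.e. δ+…+δ^4 ≥ 5/2.
At δ = 5/7: δ+…+δ^4 = 1.8492 < 2.5000.
So cooperation is not sustainable.

Yes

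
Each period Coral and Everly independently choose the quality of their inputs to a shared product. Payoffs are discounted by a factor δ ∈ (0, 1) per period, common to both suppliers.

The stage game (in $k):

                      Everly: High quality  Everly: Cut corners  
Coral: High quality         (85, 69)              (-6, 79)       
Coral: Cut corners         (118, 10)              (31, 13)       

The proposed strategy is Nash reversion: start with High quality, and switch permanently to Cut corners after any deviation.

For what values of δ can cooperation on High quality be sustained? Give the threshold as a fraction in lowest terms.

11/29

For Coral: deviation gain 118−85 = 33, per-period punishment loss 85−31 = 54. IC gives δ ≥ 33/87 = 11/29.
For Everly: gain 10, loss 56 per period, so δ ≥ 10/66 = 5/33.
The tighter constraint is Coral's, so cooperation needs δ ≥ 11/29.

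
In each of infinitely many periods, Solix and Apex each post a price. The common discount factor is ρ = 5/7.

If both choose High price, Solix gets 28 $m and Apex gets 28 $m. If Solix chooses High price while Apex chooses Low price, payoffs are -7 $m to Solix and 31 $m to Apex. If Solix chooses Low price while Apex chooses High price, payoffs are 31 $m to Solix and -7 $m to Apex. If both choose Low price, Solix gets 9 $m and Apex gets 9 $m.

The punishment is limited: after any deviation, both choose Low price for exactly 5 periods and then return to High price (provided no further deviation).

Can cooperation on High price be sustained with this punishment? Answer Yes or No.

IC: ρ+…+ρ^5 ≥ (31−28)/(28−9) = 3/19.
At ρ = 5/7: partial sum = 2.0352 ≥ 0.1579. Cooperation sustainable.

Yes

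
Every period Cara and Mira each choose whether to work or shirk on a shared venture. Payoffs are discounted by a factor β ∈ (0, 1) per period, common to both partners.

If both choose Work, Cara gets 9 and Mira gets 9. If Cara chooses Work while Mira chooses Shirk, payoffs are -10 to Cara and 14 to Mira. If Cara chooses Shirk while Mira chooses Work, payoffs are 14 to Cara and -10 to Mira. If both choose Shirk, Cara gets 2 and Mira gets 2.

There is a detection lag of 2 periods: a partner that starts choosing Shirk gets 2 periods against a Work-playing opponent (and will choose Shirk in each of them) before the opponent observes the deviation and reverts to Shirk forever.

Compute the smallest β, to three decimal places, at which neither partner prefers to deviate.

A deviator earns 14 for 2 periods, then 2 forever; cooperating earns 9 forever. Multiplying the IC by (1−β):
9 ≥ 14(1−β^2) + 2β^2, so 12·β^2 ≥ 5 and β^2 ≥ 5/12.
β ≥ (5/12)^(1/2) ≈ 0.645.

0.645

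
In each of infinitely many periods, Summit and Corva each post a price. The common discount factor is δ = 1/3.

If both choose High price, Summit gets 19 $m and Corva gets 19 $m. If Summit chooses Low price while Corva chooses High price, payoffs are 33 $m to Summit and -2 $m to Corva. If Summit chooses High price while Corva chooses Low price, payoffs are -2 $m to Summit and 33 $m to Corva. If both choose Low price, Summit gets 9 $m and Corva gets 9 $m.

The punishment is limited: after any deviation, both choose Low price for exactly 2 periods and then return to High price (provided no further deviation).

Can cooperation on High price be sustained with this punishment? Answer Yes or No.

No

Comparing payoff streams over the 3 periods until play realigns: cooperate → 19(1+δ+…+δ^2); deviate → 33 + 9(δ+…+δ^2).
Cooperation is sustained iff (19−9)(δ+…+δ^2) ≥ 33−19.
δ+…+δ^2 = 1/3·(1−(1/3)^2)/(1−1/3) = 0.4444, and (33−19)/(19−9) = 1.4000.
0.4444 < 1.4000, so cooperation is not sustainable.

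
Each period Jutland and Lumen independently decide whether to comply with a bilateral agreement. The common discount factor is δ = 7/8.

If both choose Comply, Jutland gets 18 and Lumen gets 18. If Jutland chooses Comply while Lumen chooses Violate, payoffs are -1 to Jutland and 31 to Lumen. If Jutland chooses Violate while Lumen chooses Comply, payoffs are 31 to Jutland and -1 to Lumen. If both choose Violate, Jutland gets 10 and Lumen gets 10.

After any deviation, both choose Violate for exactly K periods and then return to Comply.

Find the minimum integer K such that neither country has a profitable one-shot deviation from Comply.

No profitable deviation requires (18−10)(δ+…+δ^K) ≥ 31−18, i.e. δ+…+δ^K ≥ 13/8 ≈ 1.6250.
With δ = 7/8, the partial sums are K=1: 0.8750, K=2: 1.6406.
K = 2 is the first length at which the sum reaches 1.6250.

2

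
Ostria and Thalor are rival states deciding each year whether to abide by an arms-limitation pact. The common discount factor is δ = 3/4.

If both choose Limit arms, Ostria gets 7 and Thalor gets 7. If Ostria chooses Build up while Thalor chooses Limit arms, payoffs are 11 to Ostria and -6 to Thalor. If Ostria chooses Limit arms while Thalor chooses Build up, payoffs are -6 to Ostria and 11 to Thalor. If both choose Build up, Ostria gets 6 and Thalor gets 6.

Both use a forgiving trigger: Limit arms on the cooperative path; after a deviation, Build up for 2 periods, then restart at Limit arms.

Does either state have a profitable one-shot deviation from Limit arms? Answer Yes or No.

Yes

IC: δ+…+δ^2 ≥ (11−7)/(7−6) = 4.
At δ = 3/4: partial sum = 1.3125 < 4.0000. Cooperation not sustainable.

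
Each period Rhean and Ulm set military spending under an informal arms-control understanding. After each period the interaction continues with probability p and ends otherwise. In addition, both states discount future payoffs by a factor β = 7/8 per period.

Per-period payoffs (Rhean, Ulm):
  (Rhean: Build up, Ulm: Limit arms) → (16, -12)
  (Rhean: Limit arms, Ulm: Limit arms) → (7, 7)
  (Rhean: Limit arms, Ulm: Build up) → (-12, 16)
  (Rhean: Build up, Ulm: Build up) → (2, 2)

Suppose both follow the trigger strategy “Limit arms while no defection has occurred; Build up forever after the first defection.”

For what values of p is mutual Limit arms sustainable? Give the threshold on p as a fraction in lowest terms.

With continuation probability p and discount β, the effective per-period discount factor is βp.
Grim-trigger IC: βp ≥ (16−7)/(16−2) = 9/14.
So p ≥ (9/14)/(7/8) = 36/49.

36/49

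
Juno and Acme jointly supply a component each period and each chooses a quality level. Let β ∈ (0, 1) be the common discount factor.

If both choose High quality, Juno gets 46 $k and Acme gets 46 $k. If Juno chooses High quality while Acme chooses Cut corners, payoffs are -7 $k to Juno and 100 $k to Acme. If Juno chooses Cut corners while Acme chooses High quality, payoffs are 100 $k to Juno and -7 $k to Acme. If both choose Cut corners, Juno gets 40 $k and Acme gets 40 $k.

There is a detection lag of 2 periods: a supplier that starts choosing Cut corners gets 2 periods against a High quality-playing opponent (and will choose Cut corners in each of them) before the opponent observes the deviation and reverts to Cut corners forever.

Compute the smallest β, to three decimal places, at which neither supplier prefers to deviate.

The best deviation is to choose Cut corners for all 2 undetected periods, earning 100 each, then 40 forever once detected.
Deviation value: 100(1−β^2)/(1−β) + 40β^2/(1−β); cooperation value: 46/(1−β).
IC: 46 ≥ 100(1−β^2) + 40β^2 = 100 − 60β^2.
So β^2 ≥ 54/60 = 9/10, giving β ≥ (9/10)^(1/2) ≈ 0.949.

0.949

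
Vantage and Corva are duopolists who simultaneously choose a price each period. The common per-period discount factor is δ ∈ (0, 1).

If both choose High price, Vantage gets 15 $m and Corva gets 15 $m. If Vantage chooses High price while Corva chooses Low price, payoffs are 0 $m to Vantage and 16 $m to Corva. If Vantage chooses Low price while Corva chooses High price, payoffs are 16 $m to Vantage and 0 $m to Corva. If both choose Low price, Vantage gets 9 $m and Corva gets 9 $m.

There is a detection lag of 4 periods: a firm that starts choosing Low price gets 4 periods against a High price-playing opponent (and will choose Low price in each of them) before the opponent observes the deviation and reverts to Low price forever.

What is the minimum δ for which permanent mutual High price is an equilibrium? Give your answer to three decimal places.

A deviator earns 16 for 4 periods, then 9 forever; cooperating earns 15 forever. Multiplying the IC by (1−δ):
15 ≥ 16(1−δ^4) + 9δ^4, so 7·δ^4 ≥ 1 and δ^4 ≥ 1/7.
δ ≥ (1/7)^(1/4) ≈ 0.615.

0.615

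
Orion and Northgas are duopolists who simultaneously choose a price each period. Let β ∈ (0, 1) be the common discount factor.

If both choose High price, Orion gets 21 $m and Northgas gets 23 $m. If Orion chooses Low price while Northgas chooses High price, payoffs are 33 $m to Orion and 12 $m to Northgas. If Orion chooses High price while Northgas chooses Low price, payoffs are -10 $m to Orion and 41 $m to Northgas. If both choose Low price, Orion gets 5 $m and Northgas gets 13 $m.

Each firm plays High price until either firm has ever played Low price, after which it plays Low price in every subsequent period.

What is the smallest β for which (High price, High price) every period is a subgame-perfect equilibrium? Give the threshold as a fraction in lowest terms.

9/14

Orion: cooperation gives 21 each period; deviation gives 33 once then 5 forever.
  21/(1−β) ≥ 33 + 5β/(1−β) ⇒ β ≥ 12/28 = 3/7.
Northgas: cooperation gives 23 each period; deviation gives 41 once then 13 forever.
  β ≥ 18/28 = 9/14.
Both must hold, so the binding constraint is Northgas's: β ≥ 9/14.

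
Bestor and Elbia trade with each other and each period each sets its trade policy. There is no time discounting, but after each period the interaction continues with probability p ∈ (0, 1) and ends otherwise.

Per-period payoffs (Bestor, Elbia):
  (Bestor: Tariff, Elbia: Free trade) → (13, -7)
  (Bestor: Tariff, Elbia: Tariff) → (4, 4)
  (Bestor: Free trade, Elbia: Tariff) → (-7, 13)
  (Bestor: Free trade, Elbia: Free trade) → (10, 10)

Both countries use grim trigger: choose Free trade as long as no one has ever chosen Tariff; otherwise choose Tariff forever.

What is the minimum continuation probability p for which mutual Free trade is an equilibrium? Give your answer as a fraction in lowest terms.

Expected cooperation value is 10 + p·10 + p²·10 + … = 10/(1−p); deviation gives 13 + p·4/(1−p).
10 ≥ 13(1−p) + 4p ⇒ 9p ≥ 3 ⇒ p ≥ 3/9 = 1/3.

1/3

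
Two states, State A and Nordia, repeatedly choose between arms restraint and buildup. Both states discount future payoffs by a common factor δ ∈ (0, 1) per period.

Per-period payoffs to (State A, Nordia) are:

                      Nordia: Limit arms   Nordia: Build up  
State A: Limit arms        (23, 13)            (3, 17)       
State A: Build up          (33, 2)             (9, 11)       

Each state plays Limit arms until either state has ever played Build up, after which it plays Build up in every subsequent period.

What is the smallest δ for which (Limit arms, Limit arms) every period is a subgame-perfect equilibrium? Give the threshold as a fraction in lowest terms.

2/3

State A's threshold: (33−23)/(33−9) = 5/12.
Nordia's threshold: (17−13)/(17−11) = 2/3.
5/12 < 2/3, so Nordia binds and δ* = 2/3.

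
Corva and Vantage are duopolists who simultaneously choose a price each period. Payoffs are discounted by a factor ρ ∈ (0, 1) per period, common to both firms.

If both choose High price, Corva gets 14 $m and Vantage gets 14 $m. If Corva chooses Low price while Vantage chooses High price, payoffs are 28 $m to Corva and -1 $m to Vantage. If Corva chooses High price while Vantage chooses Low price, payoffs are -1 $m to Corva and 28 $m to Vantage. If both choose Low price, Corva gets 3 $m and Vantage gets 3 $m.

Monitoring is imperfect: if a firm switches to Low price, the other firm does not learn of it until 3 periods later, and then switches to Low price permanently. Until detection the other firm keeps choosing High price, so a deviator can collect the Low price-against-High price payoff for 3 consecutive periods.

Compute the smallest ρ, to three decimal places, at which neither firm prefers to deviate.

0.824

The best deviation is to choose Low price for all 3 undetected periods, earning 28 each, then 3 forever once detected.
Deviation value: 28(1−ρ^3)/(1−ρ) + 3ρ^3/(1−ρ); cooperation value: 14/(1−ρ).
IC: 14 ≥ 28(1−ρ^3) + 3ρ^3 = 28 − 25ρ^3.
So ρ^3 ≥ 14/25, giving ρ ≥ (14/25)^(1/3) ≈ 0.824.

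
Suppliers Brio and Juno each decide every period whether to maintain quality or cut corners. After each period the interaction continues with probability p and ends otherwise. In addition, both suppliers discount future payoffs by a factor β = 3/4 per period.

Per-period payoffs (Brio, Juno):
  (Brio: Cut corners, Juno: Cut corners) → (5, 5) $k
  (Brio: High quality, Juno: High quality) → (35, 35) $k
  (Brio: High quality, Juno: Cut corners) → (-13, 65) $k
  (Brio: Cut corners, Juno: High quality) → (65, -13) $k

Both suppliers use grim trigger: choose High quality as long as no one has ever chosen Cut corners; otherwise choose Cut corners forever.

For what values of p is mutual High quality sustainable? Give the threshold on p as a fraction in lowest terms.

Expected continuation weight on next period's payoff is β·p = 3/4·p, which plays the role of the discount factor.
Cooperation requires 3/4·p ≥ (65−35)/(65−5) = 1/2, hence p ≥ 2/3.

2/3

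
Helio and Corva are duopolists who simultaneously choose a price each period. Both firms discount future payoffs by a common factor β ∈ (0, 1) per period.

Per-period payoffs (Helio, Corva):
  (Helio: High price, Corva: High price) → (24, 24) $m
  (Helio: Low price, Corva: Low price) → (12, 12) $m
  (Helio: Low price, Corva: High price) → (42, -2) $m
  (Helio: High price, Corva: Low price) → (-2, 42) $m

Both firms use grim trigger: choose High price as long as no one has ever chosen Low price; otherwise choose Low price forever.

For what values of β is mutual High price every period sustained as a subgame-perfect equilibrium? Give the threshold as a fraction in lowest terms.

3/5

24/(1−β) ≥ 42 + 12β/(1−β)
24 ≥ 42 − 30β
β ≥ 18/30 = 3/5.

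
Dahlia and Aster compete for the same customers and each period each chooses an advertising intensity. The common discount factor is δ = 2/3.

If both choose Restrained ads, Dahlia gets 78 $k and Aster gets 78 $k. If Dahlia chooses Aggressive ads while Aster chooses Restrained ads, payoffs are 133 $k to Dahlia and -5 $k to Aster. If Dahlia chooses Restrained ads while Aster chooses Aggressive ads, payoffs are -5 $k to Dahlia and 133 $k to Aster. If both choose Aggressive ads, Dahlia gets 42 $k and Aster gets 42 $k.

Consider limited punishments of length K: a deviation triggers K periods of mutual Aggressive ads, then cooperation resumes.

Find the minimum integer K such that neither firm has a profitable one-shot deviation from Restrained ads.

Need Σ_{k=1}^{K} δ^k ≥ (133−78)/(78−42) = 1.5278 at δ = 2/3.
At K = 3 the sum is 1.4074 < 1.5278; at K = 4 it is 1.6049 ≥ 1.5278.
So the minimum punishment length is K = 4.

4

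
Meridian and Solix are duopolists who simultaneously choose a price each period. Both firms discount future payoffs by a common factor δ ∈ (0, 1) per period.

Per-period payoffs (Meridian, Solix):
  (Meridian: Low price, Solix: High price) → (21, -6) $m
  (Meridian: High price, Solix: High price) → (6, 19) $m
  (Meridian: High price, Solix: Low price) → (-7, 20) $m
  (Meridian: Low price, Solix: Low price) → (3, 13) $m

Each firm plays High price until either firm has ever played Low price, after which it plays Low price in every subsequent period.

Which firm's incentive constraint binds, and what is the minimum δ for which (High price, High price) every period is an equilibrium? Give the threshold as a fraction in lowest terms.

Meridian: cooperation gives 6 each period; deviation gives 21 once then 3 forever.
  6/(1−δ) ≥ 21 + 3δ/(1−δ) ⇒ δ ≥ 15/18 = 5/6.
Solix: cooperation gives 19 each period; deviation gives 20 once then 13 forever.
  δ ≥ 1/7.
Both must hold, so the binding constraint is Meridian's: δ ≥ 5/6.

Meridian; δ ≥ 5/6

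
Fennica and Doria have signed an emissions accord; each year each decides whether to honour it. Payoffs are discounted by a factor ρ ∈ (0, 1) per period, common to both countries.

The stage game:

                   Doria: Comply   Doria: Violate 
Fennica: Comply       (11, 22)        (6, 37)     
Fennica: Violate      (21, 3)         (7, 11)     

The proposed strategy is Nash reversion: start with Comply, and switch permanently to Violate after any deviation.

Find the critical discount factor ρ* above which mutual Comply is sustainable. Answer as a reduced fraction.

5/7

Fennica: cooperation gives 11 each period; deviation gives 21 once then 7 forever.
  11/(1−ρ) ≥ 21 + 7ρ/(1−ρ) ⇒ ρ ≥ 10/14 = 5/7.
Doria: cooperation gives 22 each period; deviation gives 37 once then 11 forever.
  ρ ≥ 15/26.
Both must hold, so the binding constraint is Fennica's: ρ ≥ 5/7.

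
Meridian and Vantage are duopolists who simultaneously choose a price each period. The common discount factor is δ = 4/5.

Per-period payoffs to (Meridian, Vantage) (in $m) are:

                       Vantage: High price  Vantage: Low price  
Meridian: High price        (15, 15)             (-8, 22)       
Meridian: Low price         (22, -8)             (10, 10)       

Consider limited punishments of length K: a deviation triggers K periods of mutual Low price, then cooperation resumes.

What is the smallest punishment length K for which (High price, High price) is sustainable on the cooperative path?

No profitable deviation requires (15−10)(δ+…+δ^K) ≥ 22−15, i.e. δ+…+δ^K ≥ 7/5 ≈ 1.4000.
With δ = 4/5, the partial sums are K=1: 0.8000, K=2: 1.4400.
K = 2 is the first length at which the sum reaches 1.4000.

2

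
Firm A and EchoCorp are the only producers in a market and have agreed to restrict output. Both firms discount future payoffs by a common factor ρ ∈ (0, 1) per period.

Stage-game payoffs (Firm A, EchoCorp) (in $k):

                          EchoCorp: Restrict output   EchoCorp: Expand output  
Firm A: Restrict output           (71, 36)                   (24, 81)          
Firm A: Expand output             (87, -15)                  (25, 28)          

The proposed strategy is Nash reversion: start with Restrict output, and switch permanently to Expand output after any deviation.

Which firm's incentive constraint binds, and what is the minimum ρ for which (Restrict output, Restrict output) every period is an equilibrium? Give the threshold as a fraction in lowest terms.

EchoCorp; ρ ≥ 45/53

Firm A: cooperation gives 71 each period; deviation gives 87 once then 25 forever.
  71/(1−ρ) ≥ 87 + 25ρ/(1−ρ) ⇒ ρ ≥ 16/62 = 8/31.
EchoCorp: cooperation gives 36 each period; deviation gives 81 once then 28 forever.
  ρ ≥ 45/53.
Both must hold, so the binding constraint is EchoCorp's: ρ ≥ 45/53.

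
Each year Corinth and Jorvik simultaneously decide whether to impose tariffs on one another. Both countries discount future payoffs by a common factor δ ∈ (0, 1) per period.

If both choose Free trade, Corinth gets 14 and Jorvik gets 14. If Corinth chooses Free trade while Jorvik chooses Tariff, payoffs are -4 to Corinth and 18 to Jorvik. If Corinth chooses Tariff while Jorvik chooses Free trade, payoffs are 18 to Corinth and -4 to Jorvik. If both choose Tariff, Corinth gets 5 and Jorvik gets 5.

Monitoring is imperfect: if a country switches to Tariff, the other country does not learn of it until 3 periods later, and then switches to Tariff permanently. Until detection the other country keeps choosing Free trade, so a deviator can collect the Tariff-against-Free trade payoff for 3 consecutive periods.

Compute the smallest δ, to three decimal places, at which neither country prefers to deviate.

0.675

The best deviation is to choose Tariff for all 3 undetected periods, earning 18 each, then 5 forever once detected.
Deviation value: 18(1−δ^3)/(1−δ) + 5δ^3/(1−δ); cooperation value: 14/(1−δ).
IC: 14 ≥ 18(1−δ^3) + 5δ^3 = 18 − 13δ^3.
So δ^3 ≥ 4/13, giving δ ≥ (4/13)^(1/3) ≈ 0.675.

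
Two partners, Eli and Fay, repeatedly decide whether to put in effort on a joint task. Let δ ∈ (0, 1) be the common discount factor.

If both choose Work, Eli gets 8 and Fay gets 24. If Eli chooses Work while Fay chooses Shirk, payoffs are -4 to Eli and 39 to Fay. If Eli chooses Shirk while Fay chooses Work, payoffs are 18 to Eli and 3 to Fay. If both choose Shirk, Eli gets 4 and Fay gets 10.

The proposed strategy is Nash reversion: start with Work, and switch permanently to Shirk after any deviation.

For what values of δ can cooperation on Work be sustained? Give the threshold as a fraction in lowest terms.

For Eli: deviation gain 18−8 = 10, per-period punishment loss 8−4 = 4. IC gives δ ≥ 10/14 = 5/7.
For Fay: gain 15, loss 14 per period, so δ ≥ 15/29.
The tighter constraint is Eli's, so cooperation needs δ ≥ 5/7.

5/7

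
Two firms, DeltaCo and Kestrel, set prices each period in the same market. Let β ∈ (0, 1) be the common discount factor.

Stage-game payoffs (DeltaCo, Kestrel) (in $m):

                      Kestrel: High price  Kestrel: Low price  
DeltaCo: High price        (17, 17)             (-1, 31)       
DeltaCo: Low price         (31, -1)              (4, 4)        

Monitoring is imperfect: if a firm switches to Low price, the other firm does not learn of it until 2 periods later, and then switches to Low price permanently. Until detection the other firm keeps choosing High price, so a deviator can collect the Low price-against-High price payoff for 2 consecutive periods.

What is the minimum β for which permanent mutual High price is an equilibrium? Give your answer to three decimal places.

0.720

A deviator earns 31 for 2 periods, then 4 forever; cooperating earns 17 forever. Multiplying the IC by (1−β):
17 ≥ 31(1−β^2) + 4β^2, so 27·β^2 ≥ 14 and β^2 ≥ 14/27.
β ≥ (14/27)^(1/2) ≈ 0.720.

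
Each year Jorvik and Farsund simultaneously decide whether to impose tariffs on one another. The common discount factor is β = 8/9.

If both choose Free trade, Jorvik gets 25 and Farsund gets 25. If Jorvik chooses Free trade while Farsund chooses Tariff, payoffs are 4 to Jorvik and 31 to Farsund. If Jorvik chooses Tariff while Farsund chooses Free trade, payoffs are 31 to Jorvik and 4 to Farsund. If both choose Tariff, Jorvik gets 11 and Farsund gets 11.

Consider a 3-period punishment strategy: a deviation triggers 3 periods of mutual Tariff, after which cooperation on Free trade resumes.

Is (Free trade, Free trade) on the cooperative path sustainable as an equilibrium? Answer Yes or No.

IC: β+…+β^3 ≥ (31−25)/(25−11) = 3/7.
At β = 8/9: partial sum = 2.3813 ≥ 0.4286. Cooperation sustainable.

Yes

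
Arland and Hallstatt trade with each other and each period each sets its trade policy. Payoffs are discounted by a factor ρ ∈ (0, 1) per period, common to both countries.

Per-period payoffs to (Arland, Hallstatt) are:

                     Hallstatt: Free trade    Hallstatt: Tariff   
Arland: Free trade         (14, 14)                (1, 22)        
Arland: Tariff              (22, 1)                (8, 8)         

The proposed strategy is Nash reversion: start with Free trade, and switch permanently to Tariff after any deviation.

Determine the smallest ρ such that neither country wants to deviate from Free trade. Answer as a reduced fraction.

4/7

Under grim trigger the critical discount factor is (T−C)/(T−P) with T = 22, C = 14, P = 8.
ρ* = (22−14)/(22−8) = 8/14 = 4/7.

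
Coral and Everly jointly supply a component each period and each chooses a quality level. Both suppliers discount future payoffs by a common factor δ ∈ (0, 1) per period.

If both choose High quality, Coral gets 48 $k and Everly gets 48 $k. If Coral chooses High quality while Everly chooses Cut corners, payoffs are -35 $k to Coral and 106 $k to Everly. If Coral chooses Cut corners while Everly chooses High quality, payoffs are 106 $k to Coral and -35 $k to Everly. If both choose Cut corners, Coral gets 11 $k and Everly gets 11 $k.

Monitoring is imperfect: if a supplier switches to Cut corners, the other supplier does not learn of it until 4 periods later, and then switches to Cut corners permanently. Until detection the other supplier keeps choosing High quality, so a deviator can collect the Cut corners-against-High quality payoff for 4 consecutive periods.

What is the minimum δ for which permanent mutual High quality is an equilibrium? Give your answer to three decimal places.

0.884

Deviating for the 4 undetected periods gains 106−48 = 58 per period over cooperation, then loses 48−11 = 37 per period forever once punishment starts.
Gain: 58(1 + δ + … + δ^3); loss: 37·δ^4/(1−δ).
No profitable deviation ⇔ 58(1−δ^4) ≤ 37·δ^4, i.e. δ^4 ≥ 58/(58+37) = 58/95.
Hence δ ≥ (58/95)^(1/4) ≈ 0.884.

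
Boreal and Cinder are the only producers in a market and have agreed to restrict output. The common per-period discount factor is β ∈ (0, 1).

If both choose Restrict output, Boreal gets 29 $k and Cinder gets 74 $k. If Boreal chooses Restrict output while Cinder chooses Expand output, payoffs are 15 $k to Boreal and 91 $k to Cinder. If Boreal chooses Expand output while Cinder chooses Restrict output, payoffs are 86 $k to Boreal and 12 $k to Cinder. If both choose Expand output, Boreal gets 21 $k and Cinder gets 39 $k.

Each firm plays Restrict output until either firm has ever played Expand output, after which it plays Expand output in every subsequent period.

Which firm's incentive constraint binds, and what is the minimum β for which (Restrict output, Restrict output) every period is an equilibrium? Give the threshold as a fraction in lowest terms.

Boreal: cooperation gives 29 each period; deviation gives 86 once then 21 forever.
  29/(1−β) ≥ 86 + 21β/(1−β) ⇒ β ≥ 57/65.
Cinder: cooperation gives 74 each period; deviation gives 91 once then 39 forever.
  β ≥ 17/52.
Both must hold, so the binding constraint is Boreal's: β ≥ 57/65.

Boreal; β ≥ 57/65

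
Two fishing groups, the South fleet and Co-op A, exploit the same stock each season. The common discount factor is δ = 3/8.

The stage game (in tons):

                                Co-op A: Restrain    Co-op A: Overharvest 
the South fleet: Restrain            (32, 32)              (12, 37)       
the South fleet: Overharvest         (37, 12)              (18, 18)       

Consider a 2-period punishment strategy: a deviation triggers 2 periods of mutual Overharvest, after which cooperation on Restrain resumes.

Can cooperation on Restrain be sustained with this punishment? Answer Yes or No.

IC: δ+…+δ^2 ≥ (37−32)/(32−18) = 5/14.
At δ = 3/8: partial sum = 0.5156 ≥ 0.3571. Cooperation sustainable.

Yes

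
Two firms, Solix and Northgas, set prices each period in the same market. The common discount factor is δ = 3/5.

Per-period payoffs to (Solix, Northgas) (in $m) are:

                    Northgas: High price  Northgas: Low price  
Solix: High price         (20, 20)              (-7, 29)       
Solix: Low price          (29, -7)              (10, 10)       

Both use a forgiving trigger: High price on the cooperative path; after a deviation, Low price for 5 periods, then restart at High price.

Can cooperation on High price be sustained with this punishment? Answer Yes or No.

Yes

Comparing payoff streams over the 6 periods until play realigns: cooperate → 20(1+δ+…+δ^5); deviate → 29 + 10(δ+…+δ^5).
Cooperation is sustained iff (20−10)(δ+…+δ^5) ≥ 29−20.
δ+…+δ^5 = 3/5·(1−(3/5)^5)/(1−3/5) = 1.3834, and (29−20)/(20−10) = 0.9000.
1.3834 ≥ 0.9000, so cooperation is sustainable.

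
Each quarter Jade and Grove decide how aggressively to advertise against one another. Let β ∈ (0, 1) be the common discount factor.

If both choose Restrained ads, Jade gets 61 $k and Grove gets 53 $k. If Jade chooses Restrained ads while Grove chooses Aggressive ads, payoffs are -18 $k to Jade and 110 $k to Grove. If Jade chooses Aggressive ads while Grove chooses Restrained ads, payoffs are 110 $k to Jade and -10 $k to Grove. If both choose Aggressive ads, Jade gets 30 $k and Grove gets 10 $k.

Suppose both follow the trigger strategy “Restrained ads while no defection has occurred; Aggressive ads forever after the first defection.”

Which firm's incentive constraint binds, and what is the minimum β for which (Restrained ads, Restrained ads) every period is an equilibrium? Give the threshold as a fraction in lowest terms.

Jade's threshold: (110−61)/(110−30) = 49/80.
Grove's threshold: (110−53)/(110−10) = 57/100.
49/80 > 57/100, so Jade binds and β* = 49/80.

Jade; β ≥ 49/80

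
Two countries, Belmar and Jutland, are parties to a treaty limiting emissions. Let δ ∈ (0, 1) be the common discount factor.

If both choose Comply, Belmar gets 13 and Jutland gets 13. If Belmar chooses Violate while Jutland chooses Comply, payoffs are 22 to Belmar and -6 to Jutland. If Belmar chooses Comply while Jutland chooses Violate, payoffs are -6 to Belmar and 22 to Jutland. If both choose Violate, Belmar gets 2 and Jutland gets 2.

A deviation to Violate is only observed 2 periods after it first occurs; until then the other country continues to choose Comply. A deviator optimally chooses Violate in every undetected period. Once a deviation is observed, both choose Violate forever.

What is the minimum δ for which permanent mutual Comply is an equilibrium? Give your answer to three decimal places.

0.671

A deviator earns 22 for 2 periods, then 2 forever; cooperating earns 13 forever. Multiplying the IC by (1−δ):
13 ≥ 22(1−δ^2) + 2δ^2, so 20·δ^2 ≥ 9 and δ^2 ≥ 9/20.
δ ≥ (9/20)^(1/2) ≈ 0.671.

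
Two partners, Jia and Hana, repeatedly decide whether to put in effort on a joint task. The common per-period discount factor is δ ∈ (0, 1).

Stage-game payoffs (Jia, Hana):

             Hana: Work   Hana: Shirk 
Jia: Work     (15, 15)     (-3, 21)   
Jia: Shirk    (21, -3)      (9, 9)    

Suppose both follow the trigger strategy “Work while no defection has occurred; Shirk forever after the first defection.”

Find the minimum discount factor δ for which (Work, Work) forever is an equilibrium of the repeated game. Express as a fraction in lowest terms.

15/(1−δ) ≥ 21 + 9δ/(1−δ)
15 ≥ 21 − 12δ
δ ≥ 6/12 = 1/2.

1/2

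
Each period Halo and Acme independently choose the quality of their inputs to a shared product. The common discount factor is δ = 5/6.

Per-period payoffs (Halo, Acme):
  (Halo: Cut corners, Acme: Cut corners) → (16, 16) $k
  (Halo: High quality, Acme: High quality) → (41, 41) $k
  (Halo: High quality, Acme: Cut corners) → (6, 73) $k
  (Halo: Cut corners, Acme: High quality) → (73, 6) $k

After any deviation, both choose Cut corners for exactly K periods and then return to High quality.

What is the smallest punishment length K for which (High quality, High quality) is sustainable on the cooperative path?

Need Σ_{k=1}^{K} δ^k ≥ (73−41)/(41−16) = 1.2800 at δ = 5/6.
At K = 1 the sum is 0.8333 < 1.2800; at K = 2 it is 1.5278 ≥ 1.2800.
So the minimum punishment length is K = 2.

2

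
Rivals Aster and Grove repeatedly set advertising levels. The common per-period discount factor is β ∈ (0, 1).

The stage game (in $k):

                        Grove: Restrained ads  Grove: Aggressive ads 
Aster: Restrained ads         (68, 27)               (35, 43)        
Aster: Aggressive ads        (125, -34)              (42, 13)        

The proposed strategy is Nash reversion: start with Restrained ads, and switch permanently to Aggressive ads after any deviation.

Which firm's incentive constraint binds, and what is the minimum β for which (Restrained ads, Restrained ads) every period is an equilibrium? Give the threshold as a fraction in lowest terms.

For Aster: deviation gain 125−68 = 57, per-period punishment loss 68−42 = 26. IC gives β ≥ 57/83.
For Grove: gain 16, loss 14 per period, so β ≥ 16/30 = 8/15.
The tighter constraint is Aster's, so cooperation needs β ≥ 57/83.

Aster; β ≥ 57/83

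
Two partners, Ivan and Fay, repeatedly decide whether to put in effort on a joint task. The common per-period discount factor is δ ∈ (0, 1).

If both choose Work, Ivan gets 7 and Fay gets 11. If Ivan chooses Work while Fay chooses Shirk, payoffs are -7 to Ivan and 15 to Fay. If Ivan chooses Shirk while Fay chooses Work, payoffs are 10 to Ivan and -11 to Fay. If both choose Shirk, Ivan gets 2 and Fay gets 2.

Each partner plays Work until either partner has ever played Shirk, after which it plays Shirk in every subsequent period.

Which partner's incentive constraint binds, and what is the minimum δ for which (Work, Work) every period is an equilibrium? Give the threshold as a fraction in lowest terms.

Ivan; δ ≥ 3/8

For Ivan: deviation gain 10−7 = 3, per-period punishment loss 7−2 = 5. IC gives δ ≥ 3/8.
For Fay: gain 4, loss 9 per period, so δ ≥ 4/13.
The tighter constraint is Ivan's, so cooperation needs δ ≥ 3/8.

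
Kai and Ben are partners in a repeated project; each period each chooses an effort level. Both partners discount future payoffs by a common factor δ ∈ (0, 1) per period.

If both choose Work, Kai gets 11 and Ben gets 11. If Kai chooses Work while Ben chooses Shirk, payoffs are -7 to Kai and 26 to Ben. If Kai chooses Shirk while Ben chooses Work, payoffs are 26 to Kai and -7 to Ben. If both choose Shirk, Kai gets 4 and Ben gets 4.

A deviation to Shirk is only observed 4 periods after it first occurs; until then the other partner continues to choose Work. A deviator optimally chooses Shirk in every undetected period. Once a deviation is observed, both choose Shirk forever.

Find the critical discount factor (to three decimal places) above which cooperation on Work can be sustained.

0.909

Deviating for the 4 undetected periods gains 26−11 = 15 per period over cooperation, then loses 11−4 = 7 per period forever once punishment starts.
Gain: 15(1 + δ + … + δ^3); loss: 7·δ^4/(1−δ).
No profitable deviation ⇔ 15(1−δ^4) ≤ 7·δ^4, i.e. δ^4 ≥ 15/(15+7) = 15/22.
Hence δ ≥ (15/22)^(1/4) ≈ 0.909.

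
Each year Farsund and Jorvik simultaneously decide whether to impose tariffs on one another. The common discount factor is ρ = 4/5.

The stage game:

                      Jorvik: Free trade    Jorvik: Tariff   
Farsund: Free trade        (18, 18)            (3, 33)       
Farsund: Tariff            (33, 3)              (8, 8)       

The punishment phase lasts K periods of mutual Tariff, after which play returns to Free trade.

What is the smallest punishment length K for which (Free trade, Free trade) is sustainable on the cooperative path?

3

Need Σ_{k=1}^{K} ρ^k ≥ (33−18)/(18−8) = 1.5000 at ρ = 4/5.
At K = 2 the sum is 1.4400 < 1.5000; at K = 3 it is 1.9520 ≥ 1.5000.
So the minimum punishment length is K = 3.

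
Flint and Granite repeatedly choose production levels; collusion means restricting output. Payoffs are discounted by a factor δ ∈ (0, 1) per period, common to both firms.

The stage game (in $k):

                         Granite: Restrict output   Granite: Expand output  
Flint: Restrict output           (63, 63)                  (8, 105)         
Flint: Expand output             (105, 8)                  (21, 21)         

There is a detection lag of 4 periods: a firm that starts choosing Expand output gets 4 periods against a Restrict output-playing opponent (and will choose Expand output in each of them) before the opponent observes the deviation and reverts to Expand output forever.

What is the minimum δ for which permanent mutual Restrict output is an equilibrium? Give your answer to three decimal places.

0.841

Deviating for the 4 undetected periods gains 105−63 = 42 per period over cooperation, then loses 63−21 = 42 per period forever once punishment starts.
Gain: 42(1 + δ + … + δ^3); loss: 42·δ^4/(1−δ).
No profitable deviation ⇔ 42(1−δ^4) ≤ 42·δ^4, i.e. δ^4 ≥ 42/(42+42) = 1/2.
Hence δ ≥ (1/2)^(1/4) ≈ 0.841.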